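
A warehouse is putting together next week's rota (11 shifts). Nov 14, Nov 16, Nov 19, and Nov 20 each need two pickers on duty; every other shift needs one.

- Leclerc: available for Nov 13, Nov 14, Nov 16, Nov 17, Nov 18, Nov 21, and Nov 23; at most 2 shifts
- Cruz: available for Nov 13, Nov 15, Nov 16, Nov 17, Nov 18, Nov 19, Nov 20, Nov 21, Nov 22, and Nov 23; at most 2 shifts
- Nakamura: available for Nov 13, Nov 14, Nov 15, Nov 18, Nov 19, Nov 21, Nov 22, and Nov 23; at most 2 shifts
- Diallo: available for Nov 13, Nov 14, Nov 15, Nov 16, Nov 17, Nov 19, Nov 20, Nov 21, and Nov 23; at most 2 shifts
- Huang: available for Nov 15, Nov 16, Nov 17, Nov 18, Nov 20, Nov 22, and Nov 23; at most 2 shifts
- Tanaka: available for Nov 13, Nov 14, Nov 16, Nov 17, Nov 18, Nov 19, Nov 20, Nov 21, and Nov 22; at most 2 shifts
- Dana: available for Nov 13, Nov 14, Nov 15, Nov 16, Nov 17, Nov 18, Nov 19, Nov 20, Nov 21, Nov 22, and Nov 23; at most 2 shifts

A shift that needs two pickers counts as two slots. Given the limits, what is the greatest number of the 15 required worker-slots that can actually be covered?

Total capacity across all pickers is 2+2+2+2+2+2+2 = 14, and 15 slots are needed, so at most 14 can be filled.
An assignment achieving 14: Nov 13→Leclerc, Nov 14→Leclerc+Nakamura, Nov 15→Cruz, Nov 16→Diallo+Tanaka, Nov 17→Tanaka, Nov 18→Dana, Nov 19→Cruz+Nakamura, Nov 20→Diallo+Huang, Nov 21→Dana, Nov 22→Huang.
Loads: Leclerc 2/2, Cruz 2/2, Nakamura 2/2, Diallo 2/2, Huang 2/2, Tanaka 2/2, Dana 2/2.

14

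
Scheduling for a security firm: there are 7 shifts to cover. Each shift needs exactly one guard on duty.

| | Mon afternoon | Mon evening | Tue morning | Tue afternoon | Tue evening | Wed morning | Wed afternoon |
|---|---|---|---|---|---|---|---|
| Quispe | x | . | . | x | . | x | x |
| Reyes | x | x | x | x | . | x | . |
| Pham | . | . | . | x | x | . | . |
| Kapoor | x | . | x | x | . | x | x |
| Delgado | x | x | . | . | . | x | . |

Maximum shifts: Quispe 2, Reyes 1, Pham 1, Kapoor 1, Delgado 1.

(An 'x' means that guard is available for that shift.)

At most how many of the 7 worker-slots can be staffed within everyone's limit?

6

Total capacity across all guards is 2+1+1+1+1 = 6, and 7 slots are needed, so at most 6 can be filled.
An assignment achieving 6: Mon afternoon→Quispe, Mon evening→Reyes, Tue morning→Kapoor, Tue evening→Pham, Wed morning→Delgado, Wed afternoon→Quispe.
Loads: Quispe 2/2, Reyes 1/1, Pham 1/1, Kapoor 1/1, Delgado 1/1.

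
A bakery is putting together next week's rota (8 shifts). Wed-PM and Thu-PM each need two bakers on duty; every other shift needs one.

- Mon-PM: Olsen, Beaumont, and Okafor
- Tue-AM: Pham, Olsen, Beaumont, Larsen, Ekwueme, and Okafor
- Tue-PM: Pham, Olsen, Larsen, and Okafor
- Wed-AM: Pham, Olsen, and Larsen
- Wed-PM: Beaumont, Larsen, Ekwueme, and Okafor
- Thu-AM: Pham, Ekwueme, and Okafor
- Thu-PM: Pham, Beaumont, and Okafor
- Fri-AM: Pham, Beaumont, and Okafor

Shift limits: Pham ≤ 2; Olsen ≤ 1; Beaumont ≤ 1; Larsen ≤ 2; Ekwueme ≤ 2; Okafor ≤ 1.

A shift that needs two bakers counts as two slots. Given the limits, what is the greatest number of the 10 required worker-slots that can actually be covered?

9

Total capacity across all bakers is 2+1+1+2+2+1 = 9, and 10 slots are needed, so at most 9 can be filled.
An assignment achieving 9: Mon-PM→Olsen, Tue-AM→Ekwueme, Tue-PM→Larsen, Wed-AM→Pham, Wed-PM→Larsen+Ekwueme, Thu-AM→Pham, Thu-PM→Beaumont+Okafor.
Loads: Pham 2/2, Olsen 1/1, Beaumont 1/1, Larsen 2/2, Ekwueme 2/2, Okafor 1/1.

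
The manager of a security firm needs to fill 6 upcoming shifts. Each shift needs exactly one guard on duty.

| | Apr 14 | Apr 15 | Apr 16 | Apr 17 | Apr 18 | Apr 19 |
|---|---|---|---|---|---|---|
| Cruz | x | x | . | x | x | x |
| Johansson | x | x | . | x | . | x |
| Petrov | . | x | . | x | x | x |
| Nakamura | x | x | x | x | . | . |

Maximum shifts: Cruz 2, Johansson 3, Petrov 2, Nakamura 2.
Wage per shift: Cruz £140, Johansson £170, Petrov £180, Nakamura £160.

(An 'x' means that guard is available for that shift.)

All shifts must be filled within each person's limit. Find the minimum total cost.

£940

Apr 16 can only be covered by Nakamura, so that assignment is forced.
Picking the cheapest available guard for each shift independently would cost £860, but that ignores the shift limits.
An optimal schedule: Apr 14→Cruz, Apr 15→Nakamura, Apr 16→Nakamura, Apr 17→Johansson, Apr 18→Cruz, Apr 19→Johansson.
Total: 140 + 160 + 160 + 170 + 140 + 170 = £940.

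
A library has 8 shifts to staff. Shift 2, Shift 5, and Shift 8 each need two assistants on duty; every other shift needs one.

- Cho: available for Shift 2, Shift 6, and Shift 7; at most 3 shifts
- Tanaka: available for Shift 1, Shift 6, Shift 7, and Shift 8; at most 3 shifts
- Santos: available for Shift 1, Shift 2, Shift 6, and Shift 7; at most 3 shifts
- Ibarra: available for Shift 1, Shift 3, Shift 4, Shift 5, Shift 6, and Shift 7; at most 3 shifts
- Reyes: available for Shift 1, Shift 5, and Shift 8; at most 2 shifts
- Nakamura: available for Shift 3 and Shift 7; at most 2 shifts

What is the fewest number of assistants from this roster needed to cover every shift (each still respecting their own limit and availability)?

5

11 slots to fill and no one can take more than 3, so at least ⌈11/3⌉ = 4 assistants are needed.
Shifts {Shift 2, Shift 3, Shift 8} need 5 slots, but among the assistants available for them (Cho, Tanaka, Santos, Ibarra, Reyes, and Nakamura) any 4 together supply at most 4. So 4 assistants are not enough.
Cho, Tanaka, Santos, Ibarra, and Reyes alone can cover everything: Shift 1→Tanaka, Shift 2→Cho+Santos, Shift 3→Ibarra, Shift 4→Ibarra, Shift 5→Ibarra+Reyes, Shift 6→Cho, Shift 7→Cho, Shift 8→Tanaka+Reyes.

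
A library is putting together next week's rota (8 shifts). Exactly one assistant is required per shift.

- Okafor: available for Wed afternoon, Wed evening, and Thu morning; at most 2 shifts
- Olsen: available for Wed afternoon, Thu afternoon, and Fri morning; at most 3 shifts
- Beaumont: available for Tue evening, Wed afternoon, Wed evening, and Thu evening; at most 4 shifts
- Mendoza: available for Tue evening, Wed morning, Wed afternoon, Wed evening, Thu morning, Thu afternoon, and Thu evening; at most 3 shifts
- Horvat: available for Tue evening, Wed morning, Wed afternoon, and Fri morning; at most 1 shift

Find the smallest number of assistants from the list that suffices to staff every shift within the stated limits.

8 slots to fill and no one can take more than 4, so at least ⌈8/4⌉ = 2 assistants are needed.
Any 2 assistants together have capacity at most 4+3 = 7 < 8 slots, so 2 can never suffice.
Okafor, Olsen, and Mendoza alone can cover everything: Tue evening→Mendoza, Wed morning→Mendoza, Wed afternoon→Olsen, Wed evening→Okafor, Thu morning→Okafor, Thu afternoon→Olsen, Thu evening→Mendoza, Fri morning→Olsen.

3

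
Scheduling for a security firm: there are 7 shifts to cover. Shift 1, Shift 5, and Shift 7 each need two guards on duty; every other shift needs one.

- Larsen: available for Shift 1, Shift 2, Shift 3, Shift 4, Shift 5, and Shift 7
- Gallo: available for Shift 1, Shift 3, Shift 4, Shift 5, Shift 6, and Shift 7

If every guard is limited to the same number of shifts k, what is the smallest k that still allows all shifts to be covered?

With 2 guards and 10 worker-slots to fill, someone must work at least ⌈10/2⌉ = 5 shifts, so k ≥ 5.
k = 5 works: Shift 1→Larsen+Gallo, Shift 2→Larsen, Shift 3→Larsen, Shift 4→Gallo, Shift 5→Larsen+Gallo, Shift 6→Gallo, Shift 7→Larsen+Gallo.
Loads: Larsen 5, Gallo 5 — all ≤ 5.

5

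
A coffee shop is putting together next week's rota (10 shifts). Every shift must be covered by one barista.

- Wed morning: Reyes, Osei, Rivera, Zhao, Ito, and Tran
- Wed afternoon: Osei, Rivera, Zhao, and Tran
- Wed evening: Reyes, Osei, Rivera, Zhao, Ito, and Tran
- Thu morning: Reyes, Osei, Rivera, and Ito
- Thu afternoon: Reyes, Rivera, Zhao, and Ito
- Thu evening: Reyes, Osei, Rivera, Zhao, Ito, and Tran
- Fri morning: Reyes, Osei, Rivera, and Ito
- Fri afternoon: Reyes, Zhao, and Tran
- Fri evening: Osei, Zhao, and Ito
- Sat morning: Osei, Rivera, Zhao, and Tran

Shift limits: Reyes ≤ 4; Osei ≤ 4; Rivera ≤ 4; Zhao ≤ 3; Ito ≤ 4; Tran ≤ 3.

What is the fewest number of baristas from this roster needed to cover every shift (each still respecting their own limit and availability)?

10 slots to fill and no one can take more than 4, so at least ⌈10/4⌉ = 3 baristas are needed.
Reyes, Osei, and Rivera alone can cover everything: Wed morning→Reyes, Wed afternoon→Osei, Wed evening→Reyes, Thu morning→Osei, Thu afternoon→Reyes, Thu evening→Rivera, Fri morning→Rivera, Fri afternoon→Reyes, Fri evening→Osei, Sat morning→Osei.

3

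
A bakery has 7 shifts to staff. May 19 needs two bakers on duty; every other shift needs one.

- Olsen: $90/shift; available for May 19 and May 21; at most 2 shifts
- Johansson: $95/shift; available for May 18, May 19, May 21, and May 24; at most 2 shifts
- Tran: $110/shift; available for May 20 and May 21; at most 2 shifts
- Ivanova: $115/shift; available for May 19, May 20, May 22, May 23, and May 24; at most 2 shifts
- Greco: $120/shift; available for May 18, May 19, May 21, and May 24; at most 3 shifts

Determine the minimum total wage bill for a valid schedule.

$830

May 22 can only be covered by Ivanova, so that assignment is forced.
May 23 can only be covered by Ivanova, so that assignment is forced.
Picking the cheapest available baker for each shift independently would cost $805, but that ignores the shift limits.
An optimal schedule: May 18→Johansson, May 19→Olsen+Greco, May 20→Tran, May 21→Olsen, May 22→Ivanova, May 23→Ivanova, May 24→Johansson.
Total: 95 + 90 + 120 + 110 + 90 + 115 + 115 + 95 = $830.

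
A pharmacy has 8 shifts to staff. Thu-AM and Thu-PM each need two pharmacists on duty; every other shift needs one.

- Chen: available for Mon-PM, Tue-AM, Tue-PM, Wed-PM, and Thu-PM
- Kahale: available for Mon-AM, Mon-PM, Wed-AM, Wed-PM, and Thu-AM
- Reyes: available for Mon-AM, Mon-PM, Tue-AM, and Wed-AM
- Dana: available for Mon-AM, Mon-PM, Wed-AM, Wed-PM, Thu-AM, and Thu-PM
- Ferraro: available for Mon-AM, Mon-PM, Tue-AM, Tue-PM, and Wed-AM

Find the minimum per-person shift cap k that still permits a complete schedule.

2

With 5 pharmacists and 10 worker-slots to fill, someone must work at least ⌈10/5⌉ = 2 shifts, so k ≥ 2.
k = 2 works: Mon-AM→Reyes, Mon-PM→Ferraro, Tue-AM→Reyes, Tue-PM→Chen, Wed-AM→Ferraro, Wed-PM→Kahale, Thu-AM→Kahale+Dana, Thu-PM→Chen+Dana.
Loads: Chen 2, Kahale 2, Reyes 2, Dana 2, Ferraro 2 — all ≤ 2.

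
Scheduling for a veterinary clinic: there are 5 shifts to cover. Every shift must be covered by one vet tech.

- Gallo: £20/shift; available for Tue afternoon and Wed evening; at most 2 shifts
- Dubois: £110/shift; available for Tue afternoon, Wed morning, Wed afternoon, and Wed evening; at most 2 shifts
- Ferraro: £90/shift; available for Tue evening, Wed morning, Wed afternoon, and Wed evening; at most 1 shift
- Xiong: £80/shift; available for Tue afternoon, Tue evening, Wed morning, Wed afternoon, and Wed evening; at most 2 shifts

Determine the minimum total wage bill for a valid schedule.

£290

Picking the cheapest available vet tech for each shift independently would cost £280, but that ignores the shift limits.
An optimal schedule: Tue afternoon→Gallo, Tue evening→Xiong, Wed morning→Xiong, Wed afternoon→Ferraro, Wed evening→Gallo.
Total: 20 + 80 + 80 + 90 + 20 = £290.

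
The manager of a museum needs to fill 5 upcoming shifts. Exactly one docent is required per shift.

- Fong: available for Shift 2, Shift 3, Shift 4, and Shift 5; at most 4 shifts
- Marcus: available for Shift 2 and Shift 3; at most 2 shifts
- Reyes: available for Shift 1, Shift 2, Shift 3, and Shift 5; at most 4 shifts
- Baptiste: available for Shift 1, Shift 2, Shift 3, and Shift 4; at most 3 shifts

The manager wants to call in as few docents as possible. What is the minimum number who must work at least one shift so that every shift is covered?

5 slots to fill and no one can take more than 4, so at least ⌈5/4⌉ = 2 docents are needed.
Fong and Reyes alone can cover everything: Shift 1→Reyes, Shift 2→Fong, Shift 3→Fong, Shift 4→Fong, Shift 5→Fong.

2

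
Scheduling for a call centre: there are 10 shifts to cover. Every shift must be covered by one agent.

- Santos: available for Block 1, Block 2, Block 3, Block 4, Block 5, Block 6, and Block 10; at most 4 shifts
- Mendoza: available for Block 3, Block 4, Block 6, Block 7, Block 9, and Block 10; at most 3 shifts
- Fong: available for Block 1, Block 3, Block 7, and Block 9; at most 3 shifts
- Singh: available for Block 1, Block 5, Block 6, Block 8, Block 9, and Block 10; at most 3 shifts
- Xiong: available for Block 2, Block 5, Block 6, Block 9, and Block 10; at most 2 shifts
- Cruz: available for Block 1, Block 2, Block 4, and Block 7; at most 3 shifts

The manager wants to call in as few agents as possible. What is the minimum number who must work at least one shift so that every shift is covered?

3

10 slots to fill and no one can take more than 4, so at least ⌈10/4⌉ = 3 agents are needed.
Santos, Mendoza, and Singh alone can cover everything: Block 1→Santos, Block 2→Santos, Block 3→Santos, Block 4→Santos, Block 5→Singh, Block 6→Mendoza, Block 7→Mendoza, Block 8→Singh, Block 9→Mendoza, Block 10→Singh.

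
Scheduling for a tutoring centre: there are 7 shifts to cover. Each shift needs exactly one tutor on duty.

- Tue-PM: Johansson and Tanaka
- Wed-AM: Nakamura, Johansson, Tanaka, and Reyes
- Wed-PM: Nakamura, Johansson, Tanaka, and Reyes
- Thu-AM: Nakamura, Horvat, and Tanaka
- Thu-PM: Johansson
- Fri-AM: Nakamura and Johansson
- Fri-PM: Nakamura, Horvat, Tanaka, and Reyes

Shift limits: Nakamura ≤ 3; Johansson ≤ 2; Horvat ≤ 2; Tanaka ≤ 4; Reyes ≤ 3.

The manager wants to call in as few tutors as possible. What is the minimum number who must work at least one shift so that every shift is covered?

3

7 slots to fill and no one can take more than 4, so at least ⌈7/4⌉ = 2 tutors are needed.
No set of 2 tutors can cover every shift (each such set leaves at least one shift with no one available or exceeds a cap).
Nakamura, Johansson, and Horvat alone can cover everything: Tue-PM→Johansson, Wed-AM→Nakamura, Wed-PM→Nakamura, Thu-AM→Horvat, Thu-PM→Johansson, Fri-AM→Nakamura, Fri-PM→Horvat.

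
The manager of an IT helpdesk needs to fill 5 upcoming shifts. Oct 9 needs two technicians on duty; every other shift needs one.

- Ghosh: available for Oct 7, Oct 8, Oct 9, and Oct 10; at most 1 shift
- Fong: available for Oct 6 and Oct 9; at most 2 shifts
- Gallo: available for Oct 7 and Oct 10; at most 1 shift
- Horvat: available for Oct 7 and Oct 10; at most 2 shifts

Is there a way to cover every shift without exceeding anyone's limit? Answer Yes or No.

No

Total capacity is 6 and 6 slots are needed, so capacity alone doesn't rule it out.
Shifts {Oct 8, Oct 9} need 3 worker-slots in total, but the technicians available for any of those shifts (Ghosh and Fong) can supply at most 2 among them. So no valid schedule exists.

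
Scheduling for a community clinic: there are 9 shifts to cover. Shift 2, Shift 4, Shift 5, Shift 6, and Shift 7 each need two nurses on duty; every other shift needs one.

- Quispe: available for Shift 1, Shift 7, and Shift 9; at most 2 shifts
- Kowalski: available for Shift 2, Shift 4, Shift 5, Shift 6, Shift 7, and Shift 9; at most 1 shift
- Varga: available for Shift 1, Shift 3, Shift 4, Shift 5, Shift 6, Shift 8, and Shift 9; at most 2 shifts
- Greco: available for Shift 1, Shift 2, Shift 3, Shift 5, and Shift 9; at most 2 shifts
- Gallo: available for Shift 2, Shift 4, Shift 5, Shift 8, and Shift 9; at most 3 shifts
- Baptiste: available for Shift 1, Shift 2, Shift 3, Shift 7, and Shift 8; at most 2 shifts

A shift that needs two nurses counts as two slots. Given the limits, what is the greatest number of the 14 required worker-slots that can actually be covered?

12

Total capacity across all nurses is 2+1+2+2+3+2 = 12, and 14 slots are needed, so at most 12 can be filled.
An assignment achieving 12: Shift 1→Quispe, Shift 2→Greco+Baptiste, Shift 3→Varga, Shift 4→Gallo, Shift 5→Greco+Gallo, Shift 6→Kowalski+Varga, Shift 7→Quispe+Baptiste, Shift 8→Gallo.
Loads: Quispe 2/2, Kowalski 1/1, Varga 2/2, Greco 2/2, Gallo 3/3, Baptiste 2/2.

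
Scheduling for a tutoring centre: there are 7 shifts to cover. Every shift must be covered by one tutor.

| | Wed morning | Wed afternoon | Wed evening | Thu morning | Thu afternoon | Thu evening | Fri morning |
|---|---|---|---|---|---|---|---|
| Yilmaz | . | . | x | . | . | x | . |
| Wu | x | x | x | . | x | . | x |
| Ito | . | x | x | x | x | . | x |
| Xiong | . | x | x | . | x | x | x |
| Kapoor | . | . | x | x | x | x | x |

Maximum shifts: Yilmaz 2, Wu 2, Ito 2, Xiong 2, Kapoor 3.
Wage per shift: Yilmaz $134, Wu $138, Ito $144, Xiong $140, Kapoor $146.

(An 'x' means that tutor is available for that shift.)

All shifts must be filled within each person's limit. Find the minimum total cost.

Wed morning can only be covered by Wu, so that assignment is forced.
Picking the cheapest available tutor for each shift independently would cost $964, but that ignores the shift limits.
An optimal schedule: Wed morning→Wu, Wed afternoon→Wu, Wed evening→Yilmaz, Thu morning→Ito, Thu afternoon→Xiong, Thu evening→Yilmaz, Fri morning→Xiong.
Total: 138 + 138 + 134 + 144 + 140 + 134 + 140 = $968.

$968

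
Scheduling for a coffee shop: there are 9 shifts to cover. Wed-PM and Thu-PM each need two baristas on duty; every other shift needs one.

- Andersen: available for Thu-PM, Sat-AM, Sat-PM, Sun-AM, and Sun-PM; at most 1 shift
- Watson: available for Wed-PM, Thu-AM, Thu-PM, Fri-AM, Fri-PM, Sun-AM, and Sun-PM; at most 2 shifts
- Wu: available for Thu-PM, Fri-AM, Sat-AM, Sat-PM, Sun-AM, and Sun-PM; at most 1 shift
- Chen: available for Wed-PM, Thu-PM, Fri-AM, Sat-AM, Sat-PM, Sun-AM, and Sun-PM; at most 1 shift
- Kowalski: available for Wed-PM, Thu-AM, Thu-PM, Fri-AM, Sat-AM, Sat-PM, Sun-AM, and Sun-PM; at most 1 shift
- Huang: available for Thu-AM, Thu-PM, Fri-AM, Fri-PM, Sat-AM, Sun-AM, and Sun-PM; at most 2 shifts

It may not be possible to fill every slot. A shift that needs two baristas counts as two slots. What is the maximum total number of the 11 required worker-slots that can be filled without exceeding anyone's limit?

Total capacity across all baristas is 1+2+1+1+1+2 = 8, and 11 slots are needed, so at most 8 can be filled.
An assignment achieving 8: Wed-PM→Watson+Chen, Thu-AM→Kowalski, Thu-PM→Huang, Fri-AM→Wu, Fri-PM→Watson, Sat-AM→Huang, Sat-PM→Andersen.
Loads: Andersen 1/1, Watson 2/2, Wu 1/1, Chen 1/1, Kowalski 1/1, Huang 2/2.

8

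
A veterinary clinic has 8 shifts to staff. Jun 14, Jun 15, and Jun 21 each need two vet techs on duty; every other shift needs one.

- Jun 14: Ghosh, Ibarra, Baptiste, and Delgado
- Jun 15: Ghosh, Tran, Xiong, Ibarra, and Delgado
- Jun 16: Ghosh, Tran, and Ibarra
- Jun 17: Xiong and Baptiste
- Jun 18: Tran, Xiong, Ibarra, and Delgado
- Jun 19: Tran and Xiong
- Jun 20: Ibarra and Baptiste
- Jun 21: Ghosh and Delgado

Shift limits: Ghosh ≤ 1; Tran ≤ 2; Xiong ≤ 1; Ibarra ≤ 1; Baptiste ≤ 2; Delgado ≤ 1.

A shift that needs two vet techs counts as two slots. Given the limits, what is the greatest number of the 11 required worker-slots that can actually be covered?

8

Total capacity across all vet techs is 1+2+1+1+2+1 = 8, and 11 slots are needed, so at most 8 can be filled.
An assignment achieving 8: Jun 14→Ibarra+Baptiste, Jun 16→Tran, Jun 17→Xiong, Jun 19→Tran, Jun 20→Baptiste, Jun 21→Ghosh+Delgado.
Loads: Ghosh 1/1, Tran 2/2, Xiong 1/1, Ibarra 1/1, Baptiste 2/2, Delgado 1/1.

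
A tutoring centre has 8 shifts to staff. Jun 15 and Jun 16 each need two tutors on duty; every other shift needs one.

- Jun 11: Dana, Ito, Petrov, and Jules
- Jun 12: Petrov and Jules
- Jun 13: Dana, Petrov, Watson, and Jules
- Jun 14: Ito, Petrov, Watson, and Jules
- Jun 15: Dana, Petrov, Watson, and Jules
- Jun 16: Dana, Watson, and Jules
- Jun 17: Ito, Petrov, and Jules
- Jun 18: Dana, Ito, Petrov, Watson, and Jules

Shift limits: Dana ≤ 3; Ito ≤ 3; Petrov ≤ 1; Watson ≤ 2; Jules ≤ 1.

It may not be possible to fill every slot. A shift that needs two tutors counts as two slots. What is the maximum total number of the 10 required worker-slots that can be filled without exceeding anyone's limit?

10

Total capacity across all tutors is 3+3+1+2+1 = 10, and 10 slots are needed, so at most 10 can be filled.
An assignment achieving 10: Jun 11→Dana, Jun 12→Petrov, Jun 13→Dana, Jun 14→Ito, Jun 15→Watson+Jules, Jun 16→Dana+Watson, Jun 17→Ito, Jun 18→Ito.
Loads: Dana 3/3, Ito 3/3, Petrov 1/1, Watson 2/2, Jules 1/1.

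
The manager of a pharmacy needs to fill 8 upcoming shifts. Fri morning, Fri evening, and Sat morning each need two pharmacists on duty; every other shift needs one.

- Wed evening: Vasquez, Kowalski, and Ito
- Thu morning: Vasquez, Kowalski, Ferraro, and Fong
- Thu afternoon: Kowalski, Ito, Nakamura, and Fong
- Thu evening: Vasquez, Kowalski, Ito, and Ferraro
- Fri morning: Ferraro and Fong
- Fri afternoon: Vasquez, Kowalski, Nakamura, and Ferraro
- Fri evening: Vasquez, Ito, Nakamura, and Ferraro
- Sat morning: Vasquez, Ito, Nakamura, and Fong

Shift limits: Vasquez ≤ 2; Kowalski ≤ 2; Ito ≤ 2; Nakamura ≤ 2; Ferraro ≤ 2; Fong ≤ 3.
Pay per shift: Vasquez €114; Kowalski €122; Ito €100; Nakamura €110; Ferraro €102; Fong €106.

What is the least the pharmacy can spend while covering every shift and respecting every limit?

€1170

Fri morning can only be covered by Ferraro and Fong, so that assignment is forced.
Picking the cheapest available pharmacist for each shift independently would cost €1120, but that ignores the shift limits.
An optimal schedule: Wed evening→Ito, Thu morning→Ferraro, Thu afternoon→Fong, Thu evening→Ito, Fri morning→Ferraro+Fong, Fri afternoon→Nakamura, Fri evening→Nakamura+Vasquez, Sat morning→Fong+Vasquez.
Total: 100 + 102 + 106 + 100 + 102 + 106 + 110 + 110 + 114 + 106 + 114 = €1170.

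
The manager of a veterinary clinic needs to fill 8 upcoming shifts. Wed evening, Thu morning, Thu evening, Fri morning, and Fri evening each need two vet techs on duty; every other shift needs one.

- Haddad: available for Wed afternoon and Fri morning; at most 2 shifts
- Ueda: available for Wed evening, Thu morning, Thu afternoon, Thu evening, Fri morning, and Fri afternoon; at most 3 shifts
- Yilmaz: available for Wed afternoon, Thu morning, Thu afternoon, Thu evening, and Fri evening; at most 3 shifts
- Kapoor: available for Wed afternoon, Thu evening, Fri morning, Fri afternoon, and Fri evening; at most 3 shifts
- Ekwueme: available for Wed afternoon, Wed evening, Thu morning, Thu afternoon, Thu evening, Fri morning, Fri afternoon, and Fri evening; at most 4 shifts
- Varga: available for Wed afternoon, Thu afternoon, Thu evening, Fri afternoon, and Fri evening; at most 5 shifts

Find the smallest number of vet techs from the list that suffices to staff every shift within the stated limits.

4

13 slots to fill and no one can take more than 5, so at least ⌈13/5⌉ = 3 vet techs are needed.
Any 3 vet techs together have capacity at most 5+4+3 = 12 < 13 slots, so 3 can never suffice.
Haddad, Ueda, Ekwueme, and Varga alone can cover everything: Wed afternoon→Haddad, Wed evening→Ueda+Ekwueme, Thu morning→Ueda+Ekwueme, Thu afternoon→Varga, Thu evening→Ueda+Varga, Fri morning→Haddad+Ekwueme, Fri afternoon→Varga, Fri evening→Ekwueme+Varga.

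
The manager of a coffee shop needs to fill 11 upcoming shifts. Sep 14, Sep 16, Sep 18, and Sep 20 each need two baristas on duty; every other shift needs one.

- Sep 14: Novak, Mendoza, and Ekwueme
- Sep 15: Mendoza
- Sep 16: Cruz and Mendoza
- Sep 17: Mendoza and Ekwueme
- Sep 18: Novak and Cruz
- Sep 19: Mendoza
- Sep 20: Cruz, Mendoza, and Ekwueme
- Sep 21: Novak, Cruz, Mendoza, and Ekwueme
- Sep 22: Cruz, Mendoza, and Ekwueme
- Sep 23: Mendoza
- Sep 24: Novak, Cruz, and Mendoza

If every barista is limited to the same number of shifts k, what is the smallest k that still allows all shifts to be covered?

With 4 baristas and 15 worker-slots to fill, someone must work at least ⌈15/4⌉ = 4 shifts, so k ≥ 4.
k = 4 works: Sep 14→Novak+Ekwueme, Sep 15→Mendoza, Sep 16→Cruz+Mendoza, Sep 17→Ekwueme, Sep 18→Novak+Cruz, Sep 19→Mendoza, Sep 20→Cruz+Ekwueme, Sep 21→Novak, Sep 22→Cruz, Sep 23→Mendoza, Sep 24→Novak.
Loads: Novak 4, Cruz 4, Mendoza 4, Ekwueme 3 — all ≤ 4.

4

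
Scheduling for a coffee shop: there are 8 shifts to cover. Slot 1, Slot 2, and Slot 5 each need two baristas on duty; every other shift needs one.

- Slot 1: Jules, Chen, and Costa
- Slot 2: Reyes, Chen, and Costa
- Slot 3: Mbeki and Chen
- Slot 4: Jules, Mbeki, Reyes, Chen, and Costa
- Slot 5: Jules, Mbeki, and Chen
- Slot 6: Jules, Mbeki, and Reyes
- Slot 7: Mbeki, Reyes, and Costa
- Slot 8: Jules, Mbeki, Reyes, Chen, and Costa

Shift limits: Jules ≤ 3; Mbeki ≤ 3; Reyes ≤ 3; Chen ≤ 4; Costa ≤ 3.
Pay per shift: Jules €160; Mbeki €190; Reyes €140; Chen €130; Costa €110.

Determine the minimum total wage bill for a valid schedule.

Picking the cheapest available barista for each shift independently would cost €1370, but that ignores the shift limits.
An optimal schedule: Slot 1→Costa+Chen, Slot 2→Costa+Chen, Slot 3→Chen, Slot 4→Reyes, Slot 5→Chen+Jules, Slot 6→Reyes, Slot 7→Costa, Slot 8→Reyes.
Total: 110 + 130 + 110 + 130 + 130 + 140 + 130 + 160 + 140 + 110 + 140 = €1430.

€1430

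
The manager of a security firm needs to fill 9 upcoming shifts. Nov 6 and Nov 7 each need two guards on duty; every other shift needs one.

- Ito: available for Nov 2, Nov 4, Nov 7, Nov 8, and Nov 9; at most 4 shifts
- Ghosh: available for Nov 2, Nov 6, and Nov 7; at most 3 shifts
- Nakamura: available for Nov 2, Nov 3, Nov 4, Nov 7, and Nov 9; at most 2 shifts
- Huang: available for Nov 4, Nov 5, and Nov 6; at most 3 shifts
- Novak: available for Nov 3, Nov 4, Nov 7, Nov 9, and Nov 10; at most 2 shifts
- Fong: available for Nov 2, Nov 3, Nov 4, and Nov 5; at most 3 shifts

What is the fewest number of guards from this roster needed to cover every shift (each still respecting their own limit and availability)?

11 slots to fill and no one can take more than 4, so at least ⌈11/4⌉ = 3 guards are needed.
Any 3 guards together have capacity at most 4+3+3 = 10 < 11 slots, so 3 can never suffice.
Ito, Ghosh, Huang, and Novak alone can cover everything: Nov 2→Ito, Nov 3→Novak, Nov 4→Huang, Nov 5→Huang, Nov 6→Ghosh+Huang, Nov 7→Ito+Ghosh, Nov 8→Ito, Nov 9→Ito, Nov 10→Novak.

4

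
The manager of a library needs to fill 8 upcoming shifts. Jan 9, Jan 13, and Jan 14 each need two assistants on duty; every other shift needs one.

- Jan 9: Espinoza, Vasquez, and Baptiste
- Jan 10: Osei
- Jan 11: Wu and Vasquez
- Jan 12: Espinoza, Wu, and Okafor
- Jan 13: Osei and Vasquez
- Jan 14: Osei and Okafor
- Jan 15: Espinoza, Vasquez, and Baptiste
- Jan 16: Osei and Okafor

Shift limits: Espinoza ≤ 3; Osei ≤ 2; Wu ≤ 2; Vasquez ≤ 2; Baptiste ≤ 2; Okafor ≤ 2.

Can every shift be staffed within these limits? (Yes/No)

No

Total capacity is 13 and 11 slots are needed, so capacity alone doesn't rule it out.
Shifts {Jan 10, Jan 13, Jan 14} need 5 worker-slots in total, but the assistants available for any of those shifts (Osei, Vasquez, and Okafor) can supply at most 4 among them. So no valid schedule exists.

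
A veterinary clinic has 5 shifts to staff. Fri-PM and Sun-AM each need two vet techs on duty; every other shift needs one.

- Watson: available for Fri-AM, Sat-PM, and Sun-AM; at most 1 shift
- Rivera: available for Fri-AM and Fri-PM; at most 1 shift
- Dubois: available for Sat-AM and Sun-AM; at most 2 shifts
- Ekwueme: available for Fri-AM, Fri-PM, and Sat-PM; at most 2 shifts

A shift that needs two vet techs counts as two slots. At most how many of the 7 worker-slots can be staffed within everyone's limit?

6

Total capacity across all vet techs is 1+1+2+2 = 6, and 7 slots are needed, so at most 6 can be filled.
An assignment achieving 6: Fri-AM→Ekwueme, Fri-PM→Rivera+Ekwueme, Sat-AM→Dubois, Sat-PM→Watson, Sun-AM→Dubois.
Loads: Watson 1/1, Rivera 1/1, Dubois 2/2, Ekwueme 2/2.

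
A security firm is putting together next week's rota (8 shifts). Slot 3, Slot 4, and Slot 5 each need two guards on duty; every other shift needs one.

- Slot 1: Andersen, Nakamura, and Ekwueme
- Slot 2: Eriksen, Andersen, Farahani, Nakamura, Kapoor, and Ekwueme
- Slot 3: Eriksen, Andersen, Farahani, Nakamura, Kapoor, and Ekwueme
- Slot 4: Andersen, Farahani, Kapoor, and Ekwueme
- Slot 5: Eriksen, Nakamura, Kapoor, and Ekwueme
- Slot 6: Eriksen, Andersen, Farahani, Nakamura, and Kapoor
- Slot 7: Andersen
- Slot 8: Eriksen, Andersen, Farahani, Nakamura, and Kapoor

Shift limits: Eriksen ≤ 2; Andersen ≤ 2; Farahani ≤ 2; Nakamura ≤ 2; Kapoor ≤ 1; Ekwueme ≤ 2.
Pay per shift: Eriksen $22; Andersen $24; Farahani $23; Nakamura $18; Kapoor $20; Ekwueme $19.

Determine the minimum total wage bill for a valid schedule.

Slot 7 can only be covered by Andersen, so that assignment is forced.
Picking the cheapest available guard for each shift independently would cost $209, but that ignores the shift limits.
An optimal schedule: Slot 1→Andersen, Slot 2→Farahani, Slot 3→Nakamura+Ekwueme, Slot 4→Farahani+Kapoor, Slot 5→Nakamura+Ekwueme, Slot 6→Eriksen, Slot 7→Andersen, Slot 8→Eriksen.
Total: 24 + 23 + 18 + 19 + 23 + 20 + 18 + 19 + 22 + 24 + 22 = $232.

$232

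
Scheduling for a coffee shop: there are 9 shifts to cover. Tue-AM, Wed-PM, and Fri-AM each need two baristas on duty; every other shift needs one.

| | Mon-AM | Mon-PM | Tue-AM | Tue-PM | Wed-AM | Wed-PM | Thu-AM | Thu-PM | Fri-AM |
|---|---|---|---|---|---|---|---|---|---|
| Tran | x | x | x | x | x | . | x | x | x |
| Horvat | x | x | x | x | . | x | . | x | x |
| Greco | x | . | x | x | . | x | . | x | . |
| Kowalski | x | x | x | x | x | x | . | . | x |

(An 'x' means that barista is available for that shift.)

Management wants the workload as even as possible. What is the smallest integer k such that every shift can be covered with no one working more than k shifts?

With 4 baristas and 12 worker-slots to fill, someone must work at least ⌈12/4⌉ = 3 shifts, so k ≥ 3.
k = 3 works: Mon-AM→Greco, Mon-PM→Tran, Tue-AM→Greco+Kowalski, Tue-PM→Kowalski, Wed-AM→Tran, Wed-PM→Horvat+Greco, Thu-AM→Tran, Thu-PM→Horvat, Fri-AM→Horvat+Kowalski.
Loads: Tran 3, Horvat 3, Greco 3, Kowalski 3 — all ≤ 3.

3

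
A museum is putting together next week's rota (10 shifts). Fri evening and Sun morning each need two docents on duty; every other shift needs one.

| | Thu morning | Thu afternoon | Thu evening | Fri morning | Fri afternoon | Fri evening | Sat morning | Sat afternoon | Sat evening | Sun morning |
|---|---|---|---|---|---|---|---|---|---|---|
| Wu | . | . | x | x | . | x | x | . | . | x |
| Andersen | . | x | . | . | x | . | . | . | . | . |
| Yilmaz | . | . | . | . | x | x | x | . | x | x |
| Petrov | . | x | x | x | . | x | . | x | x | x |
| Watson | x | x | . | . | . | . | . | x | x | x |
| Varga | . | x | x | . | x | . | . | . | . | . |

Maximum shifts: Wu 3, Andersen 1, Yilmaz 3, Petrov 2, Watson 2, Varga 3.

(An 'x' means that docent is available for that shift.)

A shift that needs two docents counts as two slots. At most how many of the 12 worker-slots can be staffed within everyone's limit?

Total capacity across all docents is 3+1+3+2+2+3 = 14, and 12 slots are needed, so at most 12 can be filled.
An assignment achieving 12: Thu morning→Watson, Thu afternoon→Varga, Thu evening→Wu, Fri morning→Wu, Fri afternoon→Andersen, Fri evening→Yilmaz+Petrov, Sat morning→Wu, Sat afternoon→Petrov, Sat evening→Yilmaz, Sun morning→Yilmaz+Watson.
Loads: Wu 3/3, Andersen 1/1, Yilmaz 3/3, Petrov 2/2, Watson 2/2, Varga 1/3.

12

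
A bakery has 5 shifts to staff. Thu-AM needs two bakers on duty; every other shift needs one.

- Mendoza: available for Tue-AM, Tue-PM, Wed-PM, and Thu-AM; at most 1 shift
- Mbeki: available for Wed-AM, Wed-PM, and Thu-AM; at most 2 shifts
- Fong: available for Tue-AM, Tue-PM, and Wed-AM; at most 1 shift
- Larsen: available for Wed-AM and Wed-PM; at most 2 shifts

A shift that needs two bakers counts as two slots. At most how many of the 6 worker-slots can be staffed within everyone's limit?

5

Total capacity across all bakers is 1+2+1+2 = 6, and 6 slots are needed, so at most 6 can be filled.
Shifts {Tue-AM, Tue-PM, Thu-AM} need 4 slots but only Mendoza, Mbeki, and Fong are available for them, supplying at most 3 — so at least 1 slot must go unfilled.
An assignment achieving 5: Tue-AM→Mendoza, Tue-PM→Fong, Wed-AM→Mbeki, Wed-PM→Larsen, Thu-AM→Mbeki.
Loads: Mendoza 1/1, Mbeki 2/2, Fong 1/1, Larsen 1/2.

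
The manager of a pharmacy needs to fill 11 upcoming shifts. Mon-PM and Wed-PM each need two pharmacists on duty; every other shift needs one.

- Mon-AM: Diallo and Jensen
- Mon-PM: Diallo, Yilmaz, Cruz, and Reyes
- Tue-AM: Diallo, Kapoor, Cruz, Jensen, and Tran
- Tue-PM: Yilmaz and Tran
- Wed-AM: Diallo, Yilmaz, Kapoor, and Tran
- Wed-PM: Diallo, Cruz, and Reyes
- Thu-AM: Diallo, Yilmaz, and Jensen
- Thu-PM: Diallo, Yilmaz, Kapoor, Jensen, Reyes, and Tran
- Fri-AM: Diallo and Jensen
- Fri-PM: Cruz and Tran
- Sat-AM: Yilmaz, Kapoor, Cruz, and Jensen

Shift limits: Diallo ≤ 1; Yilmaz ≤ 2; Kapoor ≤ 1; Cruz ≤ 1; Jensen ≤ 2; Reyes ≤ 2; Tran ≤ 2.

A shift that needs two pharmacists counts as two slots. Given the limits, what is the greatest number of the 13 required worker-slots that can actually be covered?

Total capacity across all pharmacists is 1+2+1+1+2+2+2 = 11, and 13 slots are needed, so at most 11 can be filled.
An assignment achieving 11: Mon-AM→Diallo, Mon-PM→Reyes, Tue-AM→Tran, Tue-PM→Yilmaz, Wed-AM→Kapoor, Wed-PM→Reyes, Thu-AM→Yilmaz, Thu-PM→Tran, Fri-AM→Jensen, Fri-PM→Cruz, Sat-AM→Jensen.
Loads: Diallo 1/1, Yilmaz 2/2, Kapoor 1/1, Cruz 1/1, Jensen 2/2, Reyes 2/2, Tran 2/2.

11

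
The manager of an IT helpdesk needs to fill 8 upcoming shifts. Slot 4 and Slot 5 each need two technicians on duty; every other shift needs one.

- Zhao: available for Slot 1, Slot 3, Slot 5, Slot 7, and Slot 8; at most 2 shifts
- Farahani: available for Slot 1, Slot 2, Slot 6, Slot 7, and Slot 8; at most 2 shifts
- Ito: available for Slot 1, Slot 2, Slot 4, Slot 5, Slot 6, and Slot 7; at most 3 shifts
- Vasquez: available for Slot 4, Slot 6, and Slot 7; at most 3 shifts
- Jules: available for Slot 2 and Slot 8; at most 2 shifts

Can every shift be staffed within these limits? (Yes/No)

Slot 3 can only be covered by Zhao, so that assignment is forced.
Slot 4 can only be covered by Ito and Vasquez, so that assignment is forced.
Slot 5 can only be covered by Zhao and Ito, so that assignment is forced.
One valid schedule: Slot 1→Farahani, Slot 2→Farahani, Slot 3→Zhao, Slot 4→Ito+Vasquez, Slot 5→Zhao+Ito, Slot 6→Ito, Slot 7→Vasquez, Slot 8→Jules.
Loads: Zhao 2/2, Farahani 2/2, Ito 3/3, Vasquez 2/3, Jules 1/2 — all within limits.

Yes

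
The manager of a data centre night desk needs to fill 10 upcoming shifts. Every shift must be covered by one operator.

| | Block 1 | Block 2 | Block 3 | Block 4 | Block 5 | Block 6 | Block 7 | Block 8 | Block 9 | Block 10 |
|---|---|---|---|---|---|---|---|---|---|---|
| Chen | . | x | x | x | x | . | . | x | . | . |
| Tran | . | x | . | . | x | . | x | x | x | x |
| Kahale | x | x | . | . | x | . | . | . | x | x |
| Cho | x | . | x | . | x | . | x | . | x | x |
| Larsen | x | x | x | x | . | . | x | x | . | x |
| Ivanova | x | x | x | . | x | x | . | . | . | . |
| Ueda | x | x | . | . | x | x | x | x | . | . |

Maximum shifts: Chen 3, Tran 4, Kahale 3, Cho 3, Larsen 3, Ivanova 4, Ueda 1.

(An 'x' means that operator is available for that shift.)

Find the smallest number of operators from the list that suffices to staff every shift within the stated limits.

10 slots to fill and no one can take more than 4, so at least ⌈10/4⌉ = 3 operators are needed.
Chen, Tran, and Ivanova alone can cover everything: Block 1→Ivanova, Block 2→Tran, Block 3→Chen, Block 4→Chen, Block 5→Ivanova, Block 6→Ivanova, Block 7→Tran, Block 8→Chen, Block 9→Tran, Block 10→Tran.

3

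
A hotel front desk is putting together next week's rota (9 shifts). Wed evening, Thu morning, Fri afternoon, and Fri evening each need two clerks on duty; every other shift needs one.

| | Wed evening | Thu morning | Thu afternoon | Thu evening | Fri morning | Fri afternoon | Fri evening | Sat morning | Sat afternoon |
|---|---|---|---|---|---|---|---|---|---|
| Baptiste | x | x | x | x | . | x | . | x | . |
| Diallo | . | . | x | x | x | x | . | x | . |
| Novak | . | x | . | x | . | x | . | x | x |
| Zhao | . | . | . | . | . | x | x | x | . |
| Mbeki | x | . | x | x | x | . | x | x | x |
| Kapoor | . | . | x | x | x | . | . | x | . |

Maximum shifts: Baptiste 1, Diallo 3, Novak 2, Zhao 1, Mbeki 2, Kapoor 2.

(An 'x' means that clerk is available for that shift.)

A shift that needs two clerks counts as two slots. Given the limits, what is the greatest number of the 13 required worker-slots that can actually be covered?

11

Total capacity across all clerks is 1+3+2+1+2+2 = 11, and 13 slots are needed, so at most 11 can be filled.
An assignment achieving 11: Wed evening→Baptiste+Mbeki, Thu morning→Novak, Thu afternoon→Diallo, Thu evening→Kapoor, Fri morning→Diallo, Fri afternoon→Diallo, Fri evening→Zhao+Mbeki, Sat morning→Kapoor, Sat afternoon→Novak.
Loads: Baptiste 1/1, Diallo 3/3, Novak 2/2, Zhao 1/1, Mbeki 2/2, Kapoor 2/2.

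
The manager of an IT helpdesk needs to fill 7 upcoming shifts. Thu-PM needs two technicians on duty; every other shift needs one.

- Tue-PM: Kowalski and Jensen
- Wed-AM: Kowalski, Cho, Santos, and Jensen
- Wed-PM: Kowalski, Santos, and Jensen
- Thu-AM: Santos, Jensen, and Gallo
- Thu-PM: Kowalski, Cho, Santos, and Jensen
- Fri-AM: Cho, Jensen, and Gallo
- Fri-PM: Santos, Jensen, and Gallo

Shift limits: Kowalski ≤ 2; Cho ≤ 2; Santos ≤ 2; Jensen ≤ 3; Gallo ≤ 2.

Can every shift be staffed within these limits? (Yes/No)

One valid schedule: Tue-PM→Kowalski, Wed-AM→Jensen, Wed-PM→Kowalski, Thu-AM→Santos, Thu-PM→Cho+Jensen, Fri-AM→Cho, Fri-PM→Santos.
Loads: Kowalski 2/2, Cho 2/2, Santos 2/2, Jensen 2/3, Gallo 0/2 — all within limits.

Yes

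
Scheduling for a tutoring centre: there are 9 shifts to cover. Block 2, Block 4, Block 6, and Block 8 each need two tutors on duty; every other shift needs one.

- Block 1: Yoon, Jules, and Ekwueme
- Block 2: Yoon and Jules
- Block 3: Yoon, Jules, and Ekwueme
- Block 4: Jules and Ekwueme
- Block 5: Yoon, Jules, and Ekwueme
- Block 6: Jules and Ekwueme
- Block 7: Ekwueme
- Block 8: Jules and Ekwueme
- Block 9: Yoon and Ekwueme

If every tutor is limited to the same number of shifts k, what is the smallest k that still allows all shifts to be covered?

5

With 3 tutors and 13 worker-slots to fill, someone must work at least ⌈13/3⌉ = 5 shifts, so k ≥ 5.
k = 5 works: Block 1→Yoon, Block 2→Yoon+Jules, Block 3→Yoon, Block 4→Jules+Ekwueme, Block 5→Yoon, Block 6→Jules+Ekwueme, Block 7→Ekwueme, Block 8→Jules+Ekwueme, Block 9→Yoon.
Loads: Yoon 5, Jules 4, Ekwueme 4 — all ≤ 5.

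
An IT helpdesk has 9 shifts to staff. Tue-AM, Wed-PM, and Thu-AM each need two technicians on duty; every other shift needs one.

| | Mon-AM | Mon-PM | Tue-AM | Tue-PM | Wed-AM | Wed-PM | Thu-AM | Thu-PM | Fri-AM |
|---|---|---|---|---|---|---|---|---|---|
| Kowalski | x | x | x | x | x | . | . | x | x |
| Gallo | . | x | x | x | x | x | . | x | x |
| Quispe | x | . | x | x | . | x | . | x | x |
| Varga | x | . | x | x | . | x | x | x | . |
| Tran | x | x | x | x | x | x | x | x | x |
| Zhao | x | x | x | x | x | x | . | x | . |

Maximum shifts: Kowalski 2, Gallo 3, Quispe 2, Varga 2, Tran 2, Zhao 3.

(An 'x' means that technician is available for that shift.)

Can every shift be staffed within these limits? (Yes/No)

Thu-AM can only be covered by Varga and Tran, so that assignment is forced.
One valid schedule: Mon-AM→Quispe, Mon-PM→Kowalski, Tue-AM→Tran+Zhao, Tue-PM→Gallo, Wed-AM→Kowalski, Wed-PM→Quispe+Varga, Thu-AM→Varga+Tran, Thu-PM→Gallo, Fri-AM→Gallo.
Loads: Kowalski 2/2, Gallo 3/3, Quispe 2/2, Varga 2/2, Tran 2/2, Zhao 1/3 — all within limits.

Yes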